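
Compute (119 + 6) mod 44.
Reduce the summands first: 119 ≡ 31 (mod 44), so 119 + 6 ≡ 31 + 6 (mod 44). 31 + 6 = 37; 37 = 0·44 + 37, so (119 + 6) mod 44 = 37.

Final answer: 37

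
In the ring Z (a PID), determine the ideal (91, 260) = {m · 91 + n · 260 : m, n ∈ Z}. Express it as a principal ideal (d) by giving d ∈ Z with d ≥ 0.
In the PID Z, (a, b) is generated by gcd(a, b). Compute gcd(260, 91) with the extended Euclidean algorithm, tracking rows (r, s, t) with s·260 + t·91 = r:
  row A: (260, 1, 0)   [1·260 + 0·91 = 260]
  row B: (91, 0, 1)   [0·260 + 1·91 = 91]
  260 = 2·91 + 78   → row C = row A − 2·row B = (78, 1, −2)   [check: 1·260 − 2·91 = 78]
  91 = 1·78 + 13   → row D = row B − 1·row C = (13, −1, 3)   [check: −1·260 + 3·91 = 13]
  78 = 6·13 + 0   → remainder 0, stop. gcd = 13 (last nonzero row D).
So gcd(91, 260) = 13, with Bézout identity −1·260 + 3·91 = 13. Containment (⊇): the Bézout identity exhibits 13 as an element of (91, 260), giving (13) ⊆ (91, 260). Containment (⊆): since 13 | 91 and 13 | 260 (91 = 13·7, 260 = 13·20), every Z-linear combination of 91 and 260 is divisible by 13, so (91, 260) ⊆ (13). Therefore (91, 260) = (13), d = 13.

Final answer: (91, 260) = (13); d = 13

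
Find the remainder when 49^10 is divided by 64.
33

Use repeated squaring. Binary(10) = 1010. Walk through the bits of the exponent 10 left-to-right: at each bit after the leading one, square the running value, then multiply by 49 if the bit is 1 (always reducing mod 64):
  bit 1 = 1 (leading): start with 49.
  bit 2 = 0: square 49^2 = 2401 ≡ 33 (mod 64).
  bit 3 = 1: square 33^2 = 1089 ≡ 1; bit is 1, so multiply 1·49 = 49 (mod 64).
  bit 4 = 0: square 49^2 = 2401 ≡ 33 (mod 64).
Final value: 49^10 ≡ 33 (mod 64).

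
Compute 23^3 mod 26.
Use repeated squaring. Binary(3) = 11. Walk through the bits of the exponent 3 left-to-right: at each bit after the leading one, square the running value, then multiply by 23 if the bit is 1 (always reducing mod 26):
  bit 1 = 1 (leading): start with 23.
  bit 2 = 1: square 23^2 = 529 ≡ 9; bit is 1, so multiply 9·23 = 207 ≡ 25 (mod 26).
Final value: 23^3 ≡ 25 (mod 26).

Final answer: 25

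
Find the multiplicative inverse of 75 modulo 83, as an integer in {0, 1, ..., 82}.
Apply the extended Euclidean algorithm to (83, 75), tracking rows (r, s, t) with s·83 + t·75 = r. Each division r_prev = q·r_cur + r_new produces the new row as (previous row) − q·(current row):
  row A: (83, 1, 0)   [1·83 + 0·75 = 83]
  row B: (75, 0, 1)   [0·83 + 1·75 = 75]
  83 = 1·75 + 8   → row C = row A − 1·row B = (8, 1, −1)   [check: 1·83 − 1·75 = 8]
  75 = 9·8 + 3   → row D = row B − 9·row C = (3, −9, 10)   [check: −9·83 + 10·75 = 3]
  8 = 2·3 + 2   → row E = row C − 2·row D = (2, 19, −21)   [check: 19·83 − 21·75 = 2]
  3 = 1·2 + 1   → row F = row D − 1·row E = (1, −28, 31)   [check: −28·83 + 31·75 = 1]
  2 = 2·1 + 0   → remainder 0, stop. gcd = 1 (last nonzero row F).
The gcd is 1, so 75 is invertible mod 83. The last nonzero row gives −28·83 + 31·75 = 1, so t = 31. So 75^(−1) ≡ 31 (mod 83). Verify: 75 · 31 = 2325 ≡ 1 (mod 83). ✓

Final answer: 75^(−1) ≡ 31 (mod 83)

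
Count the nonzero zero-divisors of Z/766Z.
In Z/766Z each nonzero element is either a unit (gcd with 766 is 1) or a zero-divisor (gcd > 1). The number of units is φ(766): factorise 766 = 2 · 383, so φ(766) = (2 − 1) · (383 − 1) = 1 · 382 = 382. The nonzero elements number 766 − 1 = 765. Hence the nonzero zero-divisors number 765 − 382 = 383.

Final answer: Z/766Z has 383 nonzero zero-divisors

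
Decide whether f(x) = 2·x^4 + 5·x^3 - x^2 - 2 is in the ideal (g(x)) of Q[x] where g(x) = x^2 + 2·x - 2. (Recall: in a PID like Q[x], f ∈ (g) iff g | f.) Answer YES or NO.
YES

In Q[x] the ideal (g) consists of all multiples of g, so f ∈ (g) iff g | f, i.e. iff the remainder of f on division by g is 0. Divide f by g (g is monic, so eliminate the leading term of the running remainder at each step):
  leading term 2·x^4: subtract (2·x^2)·g(x) = 2·x^4 + 4·x^3 - 4·x^2, leaving x^3 + 3·x^2 - 2
  leading term x^3: subtract (x)·g(x) = x^3 + 2·x^2 - 2·x, leaving x^2 + 2·x - 2
  leading term x^2: subtract (1)·g(x) = x^2 + 2·x - 2, leaving 0
The remainder is 0, so f(x) = g(x) · h(x) with h(x) = 2·x^2 + x + 1. Hence g | f, i.e. f ∈ (g).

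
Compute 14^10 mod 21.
7

Use repeated squaring. Binary(10) = 1010. Walk through the bits of the exponent 10 left-to-right: at each bit after the leading one, square the running value, then multiply by 14 if the bit is 1 (always reducing mod 21):
  bit 1 = 1 (leading): start with 14.
  bit 2 = 0: square 14^2 = 196 ≡ 7 (mod 21).
  bit 3 = 1: square 7^2 = 49 ≡ 7; bit is 1, so multiply 7·14 = 98 ≡ 14 (mod 21).
  bit 4 = 0: square 14^2 = 196 ≡ 7 (mod 21).
Final value: 14^10 ≡ 7 (mod 21).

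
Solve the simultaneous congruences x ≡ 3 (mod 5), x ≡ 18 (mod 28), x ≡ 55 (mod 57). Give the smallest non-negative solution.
x ≡ 1138 (mod 7980); the representative in [0, 7980) is 1138

The moduli 5, 28, 57 are pairwise coprime, so by the CRT there is a unique solution mod 5·28·57 = 7980.
Solve by successive substitution. Start with x ≡ 3 (mod 5).
  Combine with x ≡ 18 (mod 28): write x = 3 + 5·t and require 3 + 5·t ≡ 18 (mod 28), i.e. 5·t ≡ 18 − 3 ≡ 15 (mod 28). Since 5^(−1) ≡ 17 (mod 28), t ≡ 17·15 ≡ 3 (mod 28). So x ≡ 3 + 5·3 = 18 (mod 140).
  Combine with x ≡ 55 (mod 57): write x = 18 + 140·t and require 18 + 140·t ≡ 55 (mod 57), i.e. 140·t ≡ 55 − 18 ≡ 37 (mod 57). Since 140^(−1) ≡ 11 (mod 57) (140 ≡ 26 (mod 57)), t ≡ 11·37 ≡ 8 (mod 57). So x ≡ 18 + 140·8 = 1138 (mod 7980).
Unique solution in [0, 7980): x = 1138.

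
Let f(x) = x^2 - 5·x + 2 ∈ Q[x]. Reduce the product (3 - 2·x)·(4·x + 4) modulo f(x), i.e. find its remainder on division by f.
First multiply in Q[x] without reducing: a · b = -8·x^2 + 4·x + 12. Now divide by f(x) = x^2 - 5·x + 2, eliminating the leading term at each step:
  leading term -8·x^2: subtract (-8)·f(x) = -8·x^2 + 40·x - 16, leaving 28 - 36·x
The degree is now < 2, so this is the remainder. Hence a · b ≡ 28 - 36·x in Q[x]/(f).

Final answer: a · b ≡ 28 - 36·x (mod f(x))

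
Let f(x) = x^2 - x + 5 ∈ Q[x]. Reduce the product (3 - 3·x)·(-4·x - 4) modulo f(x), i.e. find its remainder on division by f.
a · b ≡ 12·x - 72 (mod f(x))

First multiply in Q[x] without reducing: a · b = 12·x^2 - 12. Now divide by f(x) = x^2 - x + 5, eliminating the leading term at each step:
  leading term 12·x^2: subtract (12)·f(x) = 12·x^2 - 12·x + 60, leaving 12·x - 72
The degree is now < 2, so this is the remainder. Hence a · b ≡ 12·x - 72 in Q[x]/(f).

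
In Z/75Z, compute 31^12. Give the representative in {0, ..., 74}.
61

Use repeated squaring. Binary(12) = 1100. Walk through the bits of the exponent 12 left-to-right: at each bit after the leading one, square the running value, then multiply by 31 if the bit is 1 (always reducing mod 75):
  bit 1 = 1 (leading): start with 31.
  bit 2 = 1: square 31^2 = 961 ≡ 61; bit is 1, so multiply 61·31 = 1891 ≡ 16 (mod 75).
  bit 3 = 0: square 16^2 = 256 ≡ 31 (mod 75).
  bit 4 = 0: square 31^2 = 961 ≡ 61 (mod 75).
Final value: 31^12 ≡ 61 (mod 75).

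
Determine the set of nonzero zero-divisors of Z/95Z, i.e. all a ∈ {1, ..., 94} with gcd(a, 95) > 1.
An element a ∈ Z/95Z (with a ≠ 0) is a zero-divisor iff gcd(a, 95) > 1 (because a is a unit precisely when gcd(a, n) = 1, and in Z/nZ every nonzero, non-unit element is a zero-divisor). Scan a = 1, ..., 94 and keep those with gcd(a, 95) > 1:
  gcd(5, 95) = 5, gcd(10, 95) = 5, gcd(15, 95) = 5, gcd(19, 95) = 19, gcd(20, 95) = 5, gcd(25, 95) = 5, gcd(30, 95) = 5, gcd(35, 95) = 5, gcd(38, 95) = 19, gcd(40, 95) = 5, gcd(45, 95) = 5, gcd(50, 95) = 5, gcd(55, 95) = 5, gcd(57, 95) = 19, gcd(60, 95) = 5, gcd(65, 95) = 5, gcd(70, 95) = 5, gcd(75, 95) = 5, gcd(76, 95) = 19, gcd(80, 95) = 5, gcd(85, 95) = 5, gcd(90, 95) = 5.
All other a ∈ {1, ..., 94} have gcd(a, 95) = 1 and are units. So the nonzero zero-divisors are exactly the 22 values of a appearing in this scan.

Final answer: nonzero zero-divisors of Z/95Z = {5, 10, 15, 19, 20, 25, 30, 35, 38, 40, 45, 50, 55, 57, 60, 65, 70, 75, 76, 80, 85, 90}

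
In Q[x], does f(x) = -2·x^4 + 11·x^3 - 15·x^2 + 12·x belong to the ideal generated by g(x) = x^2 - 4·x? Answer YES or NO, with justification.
In Q[x] the ideal (g) consists of all multiples of g, so f ∈ (g) iff g | f, i.e. iff the remainder of f on division by g is 0. Divide f by g (g is monic, so eliminate the leading term of the running remainder at each step):
  leading term -2·x^4: subtract (-2·x^2)·g(x) = -2·x^4 + 8·x^3, leaving 3·x^3 - 15·x^2 + 12·x
  leading term 3·x^3: subtract (3·x)·g(x) = 3·x^3 - 12·x^2, leaving -3·x^2 + 12·x
  leading term -3·x^2: subtract (-3)·g(x) = -3·x^2 + 12·x, leaving 0
The remainder is 0, so f(x) = g(x) · h(x) with h(x) = -2·x^2 + 3·x - 3. Hence g | f, i.e. f ∈ (g).

Final answer: YES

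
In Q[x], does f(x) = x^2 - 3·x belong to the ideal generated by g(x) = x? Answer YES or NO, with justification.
In Q[x] the ideal (g) consists of all multiples of g, so f ∈ (g) iff g | f, i.e. iff the remainder of f on division by g is 0. Divide f by g (g is monic, so eliminate the leading term of the running remainder at each step):
  leading term x^2: subtract (x)·g(x) = x^2, leaving -3·x
  leading term -3·x: subtract (-3)·g(x) = -3·x, leaving 0
The remainder is 0, so f(x) = g(x) · h(x) with h(x) = x - 3. Hence g | f, i.e. f ∈ (g).

Final answer: YES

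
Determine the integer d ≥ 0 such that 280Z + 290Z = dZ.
In the PID Z, (a, b) is generated by gcd(a, b). Compute gcd(290, 280) with the extended Euclidean algorithm, tracking rows (r, s, t) with s·290 + t·280 = r:
  row A: (290, 1, 0)   [1·290 + 0·280 = 290]
  row B: (280, 0, 1)   [0·290 + 1·280 = 280]
  290 = 1·280 + 10   → row C = row A − 1·row B = (10, 1, −1)   [check: 1·290 − 1·280 = 10]
  280 = 28·10 + 0   → remainder 0, stop. gcd = 10 (last nonzero row C).
So gcd(280, 290) = 10, with Bézout identity 1·290 − 1·280 = 10. Containment (⊇): the Bézout identity exhibits 10 as an element of (280, 290), giving (10) ⊆ (280, 290). Containment (⊆): since 10 | 280 and 10 | 290 (280 = 10·28, 290 = 10·29), every Z-linear combination of 280 and 290 is divisible by 10, so (280, 290) ⊆ (10). Therefore (280, 290) = (10), d = 10.

Final answer: (280, 290) = (10); d = 10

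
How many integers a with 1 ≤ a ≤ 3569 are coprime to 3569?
3444

The number of a ∈ {1, ..., 3569} with gcd(a, 3569) = 1 is by definition Euler's totient φ(3569). φ is multiplicative, with φ(p^e) = p^e − p^(e−1). Factorise 3569 = 43 · 83. Then
  φ(3569) = (43 − 1) · (83 − 1) = 42 · 82 = 3444.
So there are 3444 such integers.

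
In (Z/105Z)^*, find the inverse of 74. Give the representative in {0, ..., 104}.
Apply the extended Euclidean algorithm to (105, 74), tracking rows (r, s, t) with s·105 + t·74 = r. Each division r_prev = q·r_cur + r_new produces the new row as (previous row) − q·(current row):
  row A: (105, 1, 0)   [1·105 + 0·74 = 105]
  row B: (74, 0, 1)   [0·105 + 1·74 = 74]
  105 = 1·74 + 31   → row C = row A − 1·row B = (31, 1, −1)   [check: 1·105 − 1·74 = 31]
  74 = 2·31 + 12   → row D = row B − 2·row C = (12, −2, 3)   [check: −2·105 + 3·74 = 12]
  31 = 2·12 + 7   → row E = row C − 2·row D = (7, 5, −7)   [check: 5·105 − 7·74 = 7]
  12 = 1·7 + 5   → row F = row D − 1·row E = (5, −7, 10)   [check: −7·105 + 10·74 = 5]
  7 = 1·5 + 2   → row G = row E − 1·row F = (2, 12, −17)   [check: 12·105 − 17·74 = 2]
  5 = 2·2 + 1   → row H = row F − 2·row G = (1, −31, 44)   [check: −31·105 + 44·74 = 1]
  2 = 2·1 + 0   → remainder 0, stop. gcd = 1 (last nonzero row H).
The gcd is 1, so 74 is invertible mod 105. The last nonzero row gives −31·105 + 44·74 = 1, so t = 44. So 74^(−1) ≡ 44 (mod 105). Verify: 74 · 44 = 3256 ≡ 1 (mod 105). ✓

Final answer: 74^(−1) ≡ 44 (mod 105)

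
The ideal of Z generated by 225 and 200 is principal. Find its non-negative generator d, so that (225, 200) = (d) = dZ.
(225, 200) = (25); d = 25

In the PID Z, (a, b) is generated by gcd(a, b). Compute gcd(225, 200) with the extended Euclidean algorithm, tracking rows (r, s, t) with s·225 + t·200 = r:
  row A: (225, 1, 0)   [1·225 + 0·200 = 225]
  row B: (200, 0, 1)   [0·225 + 1·200 = 200]
  225 = 1·200 + 25   → row C = row A − 1·row B = (25, 1, −1)   [check: 1·225 − 1·200 = 25]
  200 = 8·25 + 0   → remainder 0, stop. gcd = 25 (last nonzero row C).
So gcd(225, 200) = 25, with Bézout identity 1·225 − 1·200 = 25. Containment (⊇): the Bézout identity exhibits 25 as an element of (225, 200), giving (25) ⊆ (225, 200). Containment (⊆): since 25 | 225 and 25 | 200 (225 = 25·9, 200 = 25·8), every Z-linear combination of 225 and 200 is divisible by 25, so (225, 200) ⊆ (25). Therefore (225, 200) = (25), d = 25.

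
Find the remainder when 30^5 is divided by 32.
0

Use repeated squaring. Binary(5) = 101. Walk through the bits of the exponent 5 left-to-right: at each bit after the leading one, square the running value, then multiply by 30 if the bit is 1 (always reducing mod 32):
  bit 1 = 1 (leading): start with 30.
  bit 2 = 0: square 30^2 = 900 ≡ 4 (mod 32).
  bit 3 = 1: square 4^2 = 16; bit is 1, so multiply 16·30 = 480 ≡ 0 (mod 32).
Final value: 30^5 ≡ 0 (mod 32).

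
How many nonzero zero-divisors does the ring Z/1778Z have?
Z/1778Z has 1021 nonzero zero-divisors

In Z/1778Z each nonzero element is either a unit (gcd with 1778 is 1) or a zero-divisor (gcd > 1). The number of units is φ(1778): factorise 1778 = 2 · 7 · 127, so φ(1778) = (2 − 1) · (7 − 1) · (127 − 1) = 1 · 6 · 126 = 756. The nonzero elements number 1778 − 1 = 1777. Hence the nonzero zero-divisors number 1777 − 756 = 1021.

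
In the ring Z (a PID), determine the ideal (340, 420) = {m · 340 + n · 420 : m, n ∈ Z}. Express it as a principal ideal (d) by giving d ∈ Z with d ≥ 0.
(340, 420) = (20); d = 20

In the PID Z, (a, b) is generated by gcd(a, b). Compute gcd(420, 340) with the extended Euclidean algorithm, tracking rows (r, s, t) with s·420 + t·340 = r:
  row A: (420, 1, 0)   [1·420 + 0·340 = 420]
  row B: (340, 0, 1)   [0·420 + 1·340 = 340]
  420 = 1·340 + 80   → row C = row A − 1·row B = (80, 1, −1)   [check: 1·420 − 1·340 = 80]
  340 = 4·80 + 20   → row D = row B − 4·row C = (20, −4, 5)   [check: −4·420 + 5·340 = 20]
  80 = 4·20 + 0   → remainder 0, stop. gcd = 20 (last nonzero row D).
So gcd(340, 420) = 20, with Bézout identity −4·420 + 5·340 = 20. Containment (⊇): the Bézout identity exhibits 20 as an element of (340, 420), giving (20) ⊆ (340, 420). Containment (⊆): since 20 | 340 and 20 | 420 (340 = 20·17, 420 = 20·21), every Z-linear combination of 340 and 420 is divisible by 20, so (340, 420) ⊆ (20). Therefore (340, 420) = (20), d = 20.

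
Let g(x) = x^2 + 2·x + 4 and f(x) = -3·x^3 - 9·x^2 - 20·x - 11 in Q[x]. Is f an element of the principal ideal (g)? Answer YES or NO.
NO

In Q[x] the ideal (g) consists of all multiples of g, so f ∈ (g) iff g | f, i.e. iff the remainder of f on division by g is 0. Divide f by g (g is monic, so eliminate the leading term of the running remainder at each step):
  leading term -3·x^3: subtract (-3·x)·g(x) = -3·x^3 - 6·x^2 - 12·x, leaving -3·x^2 - 8·x - 11
  leading term -3·x^2: subtract (-3)·g(x) = -3·x^2 - 6·x - 12, leaving 1 - 2·x
The remainder r(x) = 1 - 2·x ≠ 0 (and deg r < deg g), so g ∤ f, i.e. f ∉ (g).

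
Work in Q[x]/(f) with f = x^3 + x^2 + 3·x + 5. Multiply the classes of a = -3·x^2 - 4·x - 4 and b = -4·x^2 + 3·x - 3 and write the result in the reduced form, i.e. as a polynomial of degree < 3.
a · b ≡ -18·x^2 - 45·x + 37 (mod f(x))

First multiply in Q[x] without reducing: a · b = 12·x^4 + 7·x^3 + 13·x^2 + 12. Now divide by f(x) = x^3 + x^2 + 3·x + 5, eliminating the leading term at each step:
  leading term 12·x^4: subtract (12·x)·f(x) = 12·x^4 + 12·x^3 + 36·x^2 + 60·x, leaving -5·x^3 - 23·x^2 - 60·x + 12
  leading term -5·x^3: subtract (-5)·f(x) = -5·x^3 - 5·x^2 - 15·x - 25, leaving -18·x^2 - 45·x + 37
The degree is now < 3, so this is the remainder. Hence a · b ≡ -18·x^2 - 45·x + 37 in Q[x]/(f).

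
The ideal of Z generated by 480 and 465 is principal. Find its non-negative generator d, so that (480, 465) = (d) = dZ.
(480, 465) = (15); d = 15

In the PID Z, (a, b) is generated by gcd(a, b). Compute gcd(480, 465) with the extended Euclidean algorithm, tracking rows (r, s, t) with s·480 + t·465 = r:
  row A: (480, 1, 0)   [1·480 + 0·465 = 480]
  row B: (465, 0, 1)   [0·480 + 1·465 = 465]
  480 = 1·465 + 15   → row C = row A − 1·row B = (15, 1, −1)   [check: 1·480 − 1·465 = 15]
  465 = 31·15 + 0   → remainder 0, stop. gcd = 15 (last nonzero row C).
So gcd(480, 465) = 15, with Bézout identity 1·480 − 1·465 = 15. Containment (⊇): the Bézout identity exhibits 15 as an element of (480, 465), giving (15) ⊆ (480, 465). Containment (⊆): since 15 | 480 and 15 | 465 (480 = 15·32, 465 = 15·31), every Z-linear combination of 480 and 465 is divisible by 15, so (480, 465) ⊆ (15). Therefore (480, 465) = (15), d = 15.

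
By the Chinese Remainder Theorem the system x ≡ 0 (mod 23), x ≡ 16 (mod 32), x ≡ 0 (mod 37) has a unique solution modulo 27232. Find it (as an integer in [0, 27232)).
The moduli 23, 32, 37 are pairwise coprime, so by the CRT there is a unique solution mod 23·32·37 = 27232.
Solve by successive substitution. Start with x ≡ 0 (mod 23).
  Combine with x ≡ 16 (mod 32): write x = 23·t and require 23·t ≡ 16 (mod 32). Since 23^(−1) ≡ 7 (mod 32), t ≡ 7·16 ≡ 16 (mod 32). So x ≡ 23·16 = 368 (mod 736).
  Combine with x ≡ 0 (mod 37): write x = 368 + 736·t and require 368 + 736·t ≡ 0 (mod 37), i.e. 736·t ≡ 0 − 368 ≡ 2 (mod 37). Since 736^(−1) ≡ 9 (mod 37) (736 ≡ 33 (mod 37)), t ≡ 9·2 ≡ 18 (mod 37). So x ≡ 368 + 736·18 = 13616 (mod 27232).
Unique solution in [0, 27232): x = 13616.

Final answer: x ≡ 13616 (mod 27232); the representative in [0, 27232) is 13616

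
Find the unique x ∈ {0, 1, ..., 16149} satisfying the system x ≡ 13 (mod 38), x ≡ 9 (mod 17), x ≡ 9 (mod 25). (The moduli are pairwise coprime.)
The moduli 38, 17, 25 are pairwise coprime, so by the CRT there is a unique solution mod 38·17·25 = 16150.
Solve by successive substitution. Start with x ≡ 13 (mod 38).
  Combine with x ≡ 9 (mod 17): write x = 13 + 38·t and require 13 + 38·t ≡ 9 (mod 17), i.e. 38·t ≡ 9 − 13 ≡ 13 (mod 17). Since 38^(−1) ≡ 13 (mod 17) (38 ≡ 4 (mod 17)), t ≡ 13·13 ≡ 16 (mod 17). So x ≡ 13 + 38·16 = 621 (mod 646).
  Combine with x ≡ 9 (mod 25): write x = 621 + 646·t and require 621 + 646·t ≡ 9 (mod 25), i.e. 646·t ≡ 9 − 621 ≡ 13 (mod 25). Since 646^(−1) ≡ 6 (mod 25) (646 ≡ 21 (mod 25)), t ≡ 6·13 ≡ 3 (mod 25). So x ≡ 621 + 646·3 = 2559 (mod 16150).
Unique solution in [0, 16150): x = 2559.

Final answer: x ≡ 2559 (mod 16150); the representative in [0, 16150) is 2559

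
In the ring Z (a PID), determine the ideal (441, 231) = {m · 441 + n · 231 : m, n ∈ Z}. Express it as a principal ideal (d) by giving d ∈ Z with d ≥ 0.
In the PID Z, (a, b) is generated by gcd(a, b). Compute gcd(441, 231) with the extended Euclidean algorithm, tracking rows (r, s, t) with s·441 + t·231 = r:
  row A: (441, 1, 0)   [1·441 + 0·231 = 441]
  row B: (231, 0, 1)   [0·441 + 1·231 = 231]
  441 = 1·231 + 210   → row C = row A − 1·row B = (210, 1, −1)   [check: 1·441 − 1·231 = 210]
  231 = 1·210 + 21   → row D = row B − 1·row C = (21, −1, 2)   [check: −1·441 + 2·231 = 21]
  210 = 10·21 + 0   → remainder 0, stop. gcd = 21 (last nonzero row D).
So gcd(441, 231) = 21, with Bézout identity −1·441 + 2·231 = 21. Containment (⊇): the Bézout identity exhibits 21 as an element of (441, 231), giving (21) ⊆ (441, 231). Containment (⊆): since 21 | 441 and 21 | 231 (441 = 21·21, 231 = 21·11), every Z-linear combination of 441 and 231 is divisible by 21, so (441, 231) ⊆ (21). Therefore (441, 231) = (21), d = 21.

Final answer: (441, 231) = (21); d = 21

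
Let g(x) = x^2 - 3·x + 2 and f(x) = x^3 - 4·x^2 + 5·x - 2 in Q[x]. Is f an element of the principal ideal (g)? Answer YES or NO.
YES

In Q[x] the ideal (g) consists of all multiples of g, so f ∈ (g) iff g | f, i.e. iff the remainder of f on division by g is 0. Divide f by g (g is monic, so eliminate the leading term of the running remainder at each step):
  leading term x^3: subtract (x)·g(x) = x^3 - 3·x^2 + 2·x, leaving -x^2 + 3·x - 2
  leading term -x^2: subtract (-1)·g(x) = -x^2 + 3·x - 2, leaving 0
The remainder is 0, so f(x) = g(x) · h(x) with h(x) = x - 1. Hence g | f, i.e. f ∈ (g).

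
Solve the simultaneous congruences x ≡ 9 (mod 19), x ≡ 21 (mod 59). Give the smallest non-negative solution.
x ≡ 788 (mod 1121); the representative in [0, 1121) is 788

The moduli 19, 59 are pairwise coprime, so by the CRT there is a unique solution mod 19·59 = 1121.
Solve by successive substitution. Start with x ≡ 9 (mod 19).
  Combine with x ≡ 21 (mod 59): write x = 9 + 19·t and require 9 + 19·t ≡ 21 (mod 59), i.e. 19·t ≡ 21 − 9 ≡ 12 (mod 59). Since 19^(−1) ≡ 28 (mod 59), t ≡ 28·12 ≡ 41 (mod 59). So x ≡ 9 + 19·41 = 788 (mod 1121).
Unique solution in [0, 1121): x = 788.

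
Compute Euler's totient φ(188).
φ(188) = 92

φ is multiplicative, with φ(p^e) = p^e − p^(e−1). Factorise 188 = 2^2 · 47. Then
  φ(188) = (2^2 − 2^1) · (47 − 1) = 2 · 46 = 92.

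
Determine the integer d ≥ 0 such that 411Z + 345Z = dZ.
In the PID Z, (a, b) is generated by gcd(a, b). Compute gcd(411, 345) with the extended Euclidean algorithm, tracking rows (r, s, t) with s·411 + t·345 = r:
  row A: (411, 1, 0)   [1·411 + 0·345 = 411]
  row B: (345, 0, 1)   [0·411 + 1·345 = 345]
  411 = 1·345 + 66   → row C = row A − 1·row B = (66, 1, −1)   [check: 1·411 − 1·345 = 66]
  345 = 5·66 + 15   → row D = row B − 5·row C = (15, −5, 6)   [check: −5·411 + 6·345 = 15]
  66 = 4·15 + 6   → row E = row C − 4·row D = (6, 21, −25)   [check: 21·411 − 25·345 = 6]
  15 = 2·6 + 3   → row F = row D − 2·row E = (3, −47, 56)   [check: −47·411 + 56·345 = 3]
  6 = 2·3 + 0   → remainder 0, stop. gcd = 3 (last nonzero row F).
So gcd(411, 345) = 3, with Bézout identity −47·411 + 56·345 = 3. Containment (⊇): the Bézout identity exhibits 3 as an element of (411, 345), giving (3) ⊆ (411, 345). Containment (⊆): since 3 | 411 and 3 | 345 (411 = 3·137, 345 = 3·115), every Z-linear combination of 411 and 345 is divisible by 3, so (411, 345) ⊆ (3). Therefore (411, 345) = (3), d = 3.

Final answer: (411, 345) = (3); d = 3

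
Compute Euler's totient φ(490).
φ is multiplicative, with φ(p^e) = p^e − p^(e−1). Factorise 490 = 2 · 5 · 7^2. Then
  φ(490) = (2 − 1) · (5 − 1) · (7^2 − 7^1) = 1 · 4 · 42 = 168.

Final answer: φ(490) = 168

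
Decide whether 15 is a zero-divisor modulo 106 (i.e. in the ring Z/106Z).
NO

gcd(15, 106) = 1, so 15 is a unit in Z/106Z (it has a multiplicative inverse). A unit cannot be a zero-divisor: if 15·b ≡ 0 then multiplying both sides by 15^(−1) gives b ≡ 0. So 15 is not a zero-divisor.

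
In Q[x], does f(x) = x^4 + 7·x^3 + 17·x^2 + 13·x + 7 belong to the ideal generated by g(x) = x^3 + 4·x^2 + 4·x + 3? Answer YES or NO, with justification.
In Q[x] the ideal (g) consists of all multiples of g, so f ∈ (g) iff g | f, i.e. iff the remainder of f on division by g is 0. Divide f by g (g is monic, so eliminate the leading term of the running remainder at each step):
  leading term x^4: subtract (x)·g(x) = x^4 + 4·x^3 + 4·x^2 + 3·x, leaving 3·x^3 + 13·x^2 + 10·x + 7
  leading term 3·x^3: subtract (3)·g(x) = 3·x^3 + 12·x^2 + 12·x + 9, leaving x^2 - 2·x - 2
The remainder r(x) = x^2 - 2·x - 2 ≠ 0 (and deg r < deg g), so g ∤ f, i.e. f ∉ (g).

Final answer: NO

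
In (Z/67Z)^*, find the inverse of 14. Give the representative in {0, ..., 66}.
14^(−1) ≡ 24 (mod 67)

Apply the extended Euclidean algorithm to (67, 14), tracking rows (r, s, t) with s·67 + t·14 = r. Each division r_prev = q·r_cur + r_new produces the new row as (previous row) − q·(current row):
  row A: (67, 1, 0)   [1·67 + 0·14 = 67]
  row B: (14, 0, 1)   [0·67 + 1·14 = 14]
  67 = 4·14 + 11   → row C = row A − 4·row B = (11, 1, −4)   [check: 1·67 − 4·14 = 11]
  14 = 1·11 + 3   → row D = row B − 1·row C = (3, −1, 5)   [check: −1·67 + 5·14 = 3]
  11 = 3·3 + 2   → row E = row C − 3·row D = (2, 4, −19)   [check: 4·67 − 19·14 = 2]
  3 = 1·2 + 1   → row F = row D − 1·row E = (1, −5, 24)   [check: −5·67 + 24·14 = 1]
  2 = 2·1 + 0   → remainder 0, stop. gcd = 1 (last nonzero row F).
The gcd is 1, so 14 is invertible mod 67. The last nonzero row gives −5·67 + 24·14 = 1, so t = 24. So 14^(−1) ≡ 24 (mod 67). Verify: 14 · 24 = 336 ≡ 1 (mod 67). ✓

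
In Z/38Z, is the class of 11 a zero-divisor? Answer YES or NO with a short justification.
NO

gcd(11, 38) = 1, so 11 is a unit in Z/38Z (it has a multiplicative inverse). A unit cannot be a zero-divisor: if 11·b ≡ 0 then multiplying both sides by 11^(−1) gives b ≡ 0. So 11 is not a zero-divisor.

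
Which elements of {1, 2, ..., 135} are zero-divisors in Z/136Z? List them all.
An element a ∈ Z/136Z (with a ≠ 0) is a zero-divisor iff gcd(a, 136) > 1 (because a is a unit precisely when gcd(a, n) = 1, and in Z/nZ every nonzero, non-unit element is a zero-divisor). Scan a = 1, ..., 135 and keep those with gcd(a, 136) > 1:
  gcd(2, 136) = 2, gcd(4, 136) = 4, gcd(6, 136) = 2, gcd(8, 136) = 8, gcd(10, 136) = 2, gcd(12, 136) = 4, gcd(14, 136) = 2, gcd(16, 136) = 8, gcd(17, 136) = 17, gcd(18, 136) = 2, gcd(20, 136) = 4, gcd(22, 136) = 2, gcd(24, 136) = 8, gcd(26, 136) = 2, gcd(28, 136) = 4, gcd(30, 136) = 2, gcd(32, 136) = 8, gcd(34, 136) = 34, gcd(36, 136) = 4, gcd(38, 136) = 2, gcd(40, 136) = 8, gcd(42, 136) = 2, gcd(44, 136) = 4, gcd(46, 136) = 2, gcd(48, 136) = 8, gcd(50, 136) = 2, gcd(51, 136) = 17, gcd(52, 136) = 4, gcd(54, 136) = 2, gcd(56, 136) = 8, gcd(58, 136) = 2, gcd(60, 136) = 4, gcd(62, 136) = 2, gcd(64, 136) = 8, gcd(66, 136) = 2, gcd(68, 136) = 68, gcd(70, 136) = 2, gcd(72, 136) = 8, gcd(74, 136) = 2, gcd(76, 136) = 4, gcd(78, 136) = 2, gcd(80, 136) = 8, gcd(82, 136) = 2, gcd(84, 136) = 4, gcd(85, 136) = 17, gcd(86, 136) = 2, gcd(88, 136) = 8, gcd(90, 136) = 2, gcd(92, 136) = 4, gcd(94, 136) = 2, gcd(96, 136) = 8, gcd(98, 136) = 2, gcd(100, 136) = 4, gcd(102, 136) = 34, gcd(104, 136) = 8, gcd(106, 136) = 2, gcd(108, 136) = 4, gcd(110, 136) = 2, gcd(112, 136) = 8, gcd(114, 136) = 2, gcd(116, 136) = 4, gcd(118, 136) = 2, gcd(119, 136) = 17, gcd(120, 136) = 8, gcd(122, 136) = 2, gcd(124, 136) = 4, gcd(126, 136) = 2, gcd(128, 136) = 8, gcd(130, 136) = 2, gcd(132, 136) = 4, gcd(134, 136) = 2.
All other a ∈ {1, ..., 135} have gcd(a, 136) = 1 and are units. So the nonzero zero-divisors are exactly the 71 values of a appearing in this scan.

Final answer: nonzero zero-divisors of Z/136Z = {2, 4, 6, 8, 10, 12, 14, 16, 17, 18, 20, 22, 24, 26, 28, 30, 32, 34, 36, 38, 40, 42, 44, 46, 48, 50, 51, 52, 54, 56, 58, 60, 62, 64, 66, 68, 70, 72, 74, 76, 78, 80, 82, 84, 85, 86, 88, 90, 92, 94, 96, 98, 100, 102, 104, 106, 108, 110, 112, 114, 116, 118, 119, 120, 122, 124, 126, 128, 130, 132, 134}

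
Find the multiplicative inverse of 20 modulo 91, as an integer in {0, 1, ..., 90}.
Apply the extended Euclidean algorithm to (91, 20), tracking rows (r, s, t) with s·91 + t·20 = r. Each division r_prev = q·r_cur + r_new produces the new row as (previous row) − q·(current row):
  row A: (91, 1, 0)   [1·91 + 0·20 = 91]
  row B: (20, 0, 1)   [0·91 + 1·20 = 20]
  91 = 4·20 + 11   → row C = row A − 4·row B = (11, 1, −4)   [check: 1·91 − 4·20 = 11]
  20 = 1·11 + 9   → row D = row B − 1·row C = (9, −1, 5)   [check: −1·91 + 5·20 = 9]
  11 = 1·9 + 2   → row E = row C − 1·row D = (2, 2, −9)   [check: 2·91 − 9·20 = 2]
  9 = 4·2 + 1   → row F = row D − 4·row E = (1, −9, 41)   [check: −9·91 + 41·20 = 1]
  2 = 2·1 + 0   → remainder 0, stop. gcd = 1 (last nonzero row F).
The gcd is 1, so 20 is invertible mod 91. The last nonzero row gives −9·91 + 41·20 = 1, so t = 41. So 20^(−1) ≡ 41 (mod 91). Verify: 20 · 41 = 820 ≡ 1 (mod 91). ✓

Final answer: 20^(−1) ≡ 41 (mod 91)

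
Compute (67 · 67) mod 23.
Reduce the factors first: 67 ≡ 21, 67 ≡ 21 (mod 23), so 67 · 67 ≡ 21 · 21 (mod 23). 21 · 21 = 441. Dividing by 23: 441 = 19·23 + 4. So (67 · 67) mod 23 = 4.

Final answer: 4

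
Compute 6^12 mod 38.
Use repeated squaring. Binary(12) = 1100. Walk through the bits of the exponent 12 left-to-right: at each bit after the leading one, square the running value, then multiply by 6 if the bit is 1 (always reducing mod 38):
  bit 1 = 1 (leading): start with 6.
  bit 2 = 1: square 6^2 = 36; bit is 1, so multiply 36·6 = 216 ≡ 26 (mod 38).
  bit 3 = 0: square 26^2 = 676 ≡ 30 (mod 38).
  bit 4 = 0: square 30^2 = 900 ≡ 26 (mod 38).
Final value: 6^12 ≡ 26 (mod 38).

Final answer: 26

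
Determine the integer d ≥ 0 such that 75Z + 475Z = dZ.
(75, 475) = (25); d = 25

In the PID Z, (a, b) is generated by gcd(a, b). Compute gcd(475, 75) with the extended Euclidean algorithm, tracking rows (r, s, t) with s·475 + t·75 = r:
  row A: (475, 1, 0)   [1·475 + 0·75 = 475]
  row B: (75, 0, 1)   [0·475 + 1·75 = 75]
  475 = 6·75 + 25   → row C = row A − 6·row B = (25, 1, −6)   [check: 1·475 − 6·75 = 25]
  75 = 3·25 + 0   → remainder 0, stop. gcd = 25 (last nonzero row C).
So gcd(75, 475) = 25, with Bézout identity 1·475 − 6·75 = 25. Containment (⊇): the Bézout identity exhibits 25 as an element of (75, 475), giving (25) ⊆ (75, 475). Containment (⊆): since 25 | 75 and 25 | 475 (75 = 25·3, 475 = 25·19), every Z-linear combination of 75 and 475 is divisible by 25, so (75, 475) ⊆ (25). Therefore (75, 475) = (25), d = 25.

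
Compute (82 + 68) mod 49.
3

Reduce the summands first: 82 ≡ 33, 68 ≡ 19 (mod 49), so 82 + 68 ≡ 33 + 19 (mod 49). 33 + 19 = 52; 52 = 1·49 + 3, so (82 + 68) mod 49 = 3.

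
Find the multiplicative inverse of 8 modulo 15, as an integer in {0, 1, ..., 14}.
8^(−1) ≡ 2 (mod 15)

Apply the extended Euclidean algorithm to (15, 8), tracking rows (r, s, t) with s·15 + t·8 = r. Each division r_prev = q·r_cur + r_new produces the new row as (previous row) − q·(current row):
  row A: (15, 1, 0)   [1·15 + 0·8 = 15]
  row B: (8, 0, 1)   [0·15 + 1·8 = 8]
  15 = 1·8 + 7   → row C = row A − 1·row B = (7, 1, −1)   [check: 1·15 − 1·8 = 7]
  8 = 1·7 + 1   → row D = row B − 1·row C = (1, −1, 2)   [check: −1·15 + 2·8 = 1]
  7 = 7·1 + 0   → remainder 0, stop. gcd = 1 (last nonzero row D).
The gcd is 1, so 8 is invertible mod 15. The last nonzero row gives −1·15 + 2·8 = 1, so t = 2. So 8^(−1) ≡ 2 (mod 15). Verify: 8 · 2 = 16 ≡ 1 (mod 15). ✓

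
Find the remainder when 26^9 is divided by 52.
Use repeated squaring. Binary(9) = 1001. Walk through the bits of the exponent 9 left-to-right: at each bit after the leading one, square the running value, then multiply by 26 if the bit is 1 (always reducing mod 52):
  bit 1 = 1 (leading): start with 26.
  bit 2 = 0: square 26^2 = 676 ≡ 0 (mod 52).
  bit 3 = 0: square 0^2 = 0 (mod 52).
  bit 4 = 1: square 0^2 = 0; bit is 1, so multiply 0·26 = 0 (mod 52).
Final value: 26^9 ≡ 0 (mod 52).

Final answer: 0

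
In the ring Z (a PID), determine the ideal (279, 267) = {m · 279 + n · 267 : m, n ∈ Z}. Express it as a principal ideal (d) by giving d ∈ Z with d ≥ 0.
(279, 267) = (3); d = 3

In the PID Z, (a, b) is generated by gcd(a, b). Compute gcd(279, 267) with the extended Euclidean algorithm, tracking rows (r, s, t) with s·279 + t·267 = r:
  row A: (279, 1, 0)   [1·279 + 0·267 = 279]
  row B: (267, 0, 1)   [0·279 + 1·267 = 267]
  279 = 1·267 + 12   → row C = row A − 1·row B = (12, 1, −1)   [check: 1·279 − 1·267 = 12]
  267 = 22·12 + 3   → row D = row B − 22·row C = (3, −22, 23)   [check: −22·279 + 23·267 = 3]
  12 = 4·3 + 0   → remainder 0, stop. gcd = 3 (last nonzero row D).
So gcd(279, 267) = 3, with Bézout identity −22·279 + 23·267 = 3. Containment (⊇): the Bézout identity exhibits 3 as an element of (279, 267), giving (3) ⊆ (279, 267). Containment (⊆): since 3 | 279 and 3 | 267 (279 = 3·93, 267 = 3·89), every Z-linear combination of 279 and 267 is divisible by 3, so (279, 267) ⊆ (3). Therefore (279, 267) = (3), d = 3.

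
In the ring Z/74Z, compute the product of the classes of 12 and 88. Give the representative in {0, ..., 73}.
Reduce the factors first: 88 ≡ 14 (mod 74), so 12 · 88 ≡ 12 · 14 (mod 74). 12 · 14 = 168. Dividing by 74: 168 = 2·74 + 20. So (12 · 88) mod 74 = 20.

Final answer: 20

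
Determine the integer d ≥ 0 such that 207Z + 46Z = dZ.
In the PID Z, (a, b) is generated by gcd(a, b). Compute gcd(207, 46) with the extended Euclidean algorithm, tracking rows (r, s, t) with s·207 + t·46 = r:
  row A: (207, 1, 0)   [1·207 + 0·46 = 207]
  row B: (46, 0, 1)   [0·207 + 1·46 = 46]
  207 = 4·46 + 23   → row C = row A − 4·row B = (23, 1, −4)   [check: 1·207 − 4·46 = 23]
  46 = 2·23 + 0   → remainder 0, stop. gcd = 23 (last nonzero row C).
So gcd(207, 46) = 23, with Bézout identity 1·207 − 4·46 = 23. Containment (⊇): the Bézout identity exhibits 23 as an element of (207, 46), giving (23) ⊆ (207, 46). Containment (⊆): since 23 | 207 and 23 | 46 (207 = 23·9, 46 = 23·2), every Z-linear combination of 207 and 46 is divisible by 23, so (207, 46) ⊆ (23). Therefore (207, 46) = (23), d = 23.

Final answer: (207, 46) = (23); d = 23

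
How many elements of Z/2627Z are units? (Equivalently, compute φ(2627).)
An element a ∈ Z/2627Z is a unit iff gcd(a, 2627) = 1, so the number of units is φ(2627). φ is multiplicative, with φ(p^e) = p^e − p^(e−1). Factorise 2627 = 37 · 71. Then
  φ(2627) = (37 − 1) · (71 − 1) = 36 · 70 = 2520.

Final answer: Z/2627Z has φ(2627) = 2520 units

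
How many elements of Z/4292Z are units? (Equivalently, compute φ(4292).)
Z/4292Z has φ(4292) = 2016 units

An element a ∈ Z/4292Z is a unit iff gcd(a, 4292) = 1, so the number of units is φ(4292). φ is multiplicative, with φ(p^e) = p^e − p^(e−1). Factorise 4292 = 2^2 · 29 · 37. Then
  φ(4292) = (2^2 − 2^1) · (29 − 1) · (37 − 1) = 2 · 28 · 36 = 2016.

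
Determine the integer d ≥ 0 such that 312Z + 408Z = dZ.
(312, 408) = (24); d = 24

In the PID Z, (a, b) is generated by gcd(a, b). Compute gcd(408, 312) with the extended Euclidean algorithm, tracking rows (r, s, t) with s·408 + t·312 = r:
  row A: (408, 1, 0)   [1·408 + 0·312 = 408]
  row B: (312, 0, 1)   [0·408 + 1·312 = 312]
  408 = 1·312 + 96   → row C = row A − 1·row B = (96, 1, −1)   [check: 1·408 − 1·312 = 96]
  312 = 3·96 + 24   → row D = row B − 3·row C = (24, −3, 4)   [check: −3·408 + 4·312 = 24]
  96 = 4·24 + 0   → remainder 0, stop. gcd = 24 (last nonzero row D).
So gcd(312, 408) = 24, with Bézout identity −3·408 + 4·312 = 24. Containment (⊇): the Bézout identity exhibits 24 as an element of (312, 408), giving (24) ⊆ (312, 408). Containment (⊆): since 24 | 312 and 24 | 408 (312 = 24·13, 408 = 24·17), every Z-linear combination of 312 and 408 is divisible by 24, so (312, 408) ⊆ (24). Therefore (312, 408) = (24), d = 24.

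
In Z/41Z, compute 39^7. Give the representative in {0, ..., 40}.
Use repeated squaring. Binary(7) = 111. Walk through the bits of the exponent 7 left-to-right: at each bit after the leading one, square the running value, then multiply by 39 if the bit is 1 (always reducing mod 41):
  bit 1 = 1 (leading): start with 39.
  bit 2 = 1: square 39^2 = 1521 ≡ 4; bit is 1, so multiply 4·39 = 156 ≡ 33 (mod 41).
  bit 3 = 1: square 33^2 = 1089 ≡ 23; bit is 1, so multiply 23·39 = 897 ≡ 36 (mod 41).
Final value: 39^7 ≡ 36 (mod 41).

Final answer: 36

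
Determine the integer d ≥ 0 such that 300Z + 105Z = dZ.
(300, 105) = (15); d = 15

In the PID Z, (a, b) is generated by gcd(a, b). Compute gcd(300, 105) with the extended Euclidean algorithm, tracking rows (r, s, t) with s·300 + t·105 = r:
  row A: (300, 1, 0)   [1·300 + 0·105 = 300]
  row B: (105, 0, 1)   [0·300 + 1·105 = 105]
  300 = 2·105 + 90   → row C = row A − 2·row B = (90, 1, −2)   [check: 1·300 − 2·105 = 90]
  105 = 1·90 + 15   → row D = row B − 1·row C = (15, −1, 3)   [check: −1·300 + 3·105 = 15]
  90 = 6·15 + 0   → remainder 0, stop. gcd = 15 (last nonzero row D).
So gcd(300, 105) = 15, with Bézout identity −1·300 + 3·105 = 15. Containment (⊇): the Bézout identity exhibits 15 as an element of (300, 105), giving (15) ⊆ (300, 105). Containment (⊆): since 15 | 300 and 15 | 105 (300 = 15·20, 105 = 15·7), every Z-linear combination of 300 and 105 is divisible by 15, so (300, 105) ⊆ (15). Therefore (300, 105) = (15), d = 15.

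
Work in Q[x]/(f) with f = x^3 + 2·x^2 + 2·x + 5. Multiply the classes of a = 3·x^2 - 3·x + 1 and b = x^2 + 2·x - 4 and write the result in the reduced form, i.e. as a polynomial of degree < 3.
First multiply in Q[x] without reducing: a · b = 3·x^4 + 3·x^3 - 17·x^2 + 14·x - 4. Now divide by f(x) = x^3 + 2·x^2 + 2·x + 5, eliminating the leading term at each step:
  leading term 3·x^4: subtract (3·x)·f(x) = 3·x^4 + 6·x^3 + 6·x^2 + 15·x, leaving -3·x^3 - 23·x^2 - x - 4
  leading term -3·x^3: subtract (-3)·f(x) = -3·x^3 - 6·x^2 - 6·x - 15, leaving -17·x^2 + 5·x + 11
The degree is now < 3, so this is the remainder. Hence a · b ≡ -17·x^2 + 5·x + 11 in Q[x]/(f).

Final answer: a · b ≡ -17·x^2 + 5·x + 11 (mod f(x))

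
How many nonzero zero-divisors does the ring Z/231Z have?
Z/231Z has 110 nonzero zero-divisors

In Z/231Z each nonzero element is either a unit (gcd with 231 is 1) or a zero-divisor (gcd > 1). The number of units is φ(231): factorise 231 = 3 · 7 · 11, so φ(231) = (3 − 1) · (7 − 1) · (11 − 1) = 2 · 6 · 10 = 120. The nonzero elements number 231 − 1 = 230. Hence the nonzero zero-divisors number 230 − 120 = 110.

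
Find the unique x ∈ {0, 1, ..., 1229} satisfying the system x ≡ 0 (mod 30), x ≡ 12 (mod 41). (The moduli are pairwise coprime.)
x ≡ 750 (mod 1230); the representative in [0, 1230) is 750

The moduli 30, 41 are pairwise coprime, so by the CRT there is a unique solution mod 30·41 = 1230.
Solve by successive substitution. Start with x ≡ 0 (mod 30).
  Combine with x ≡ 12 (mod 41): write x = 30·t and require 30·t ≡ 12 (mod 41). Since 30^(−1) ≡ 26 (mod 41), t ≡ 26·12 ≡ 25 (mod 41). So x ≡ 30·25 = 750 (mod 1230).
Unique solution in [0, 1230): x = 750.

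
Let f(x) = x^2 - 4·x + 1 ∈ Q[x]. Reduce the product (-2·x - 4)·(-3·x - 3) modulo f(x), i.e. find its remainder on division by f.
a · b ≡ 42·x + 6 (mod f(x))

First multiply in Q[x] without reducing: a · b = 6·x^2 + 18·x + 12. Now divide by f(x) = x^2 - 4·x + 1, eliminating the leading term at each step:
  leading term 6·x^2: subtract (6)·f(x) = 6·x^2 - 24·x + 6, leaving 42·x + 6
The degree is now < 2, so this is the remainder. Hence a · b ≡ 42·x + 6 in Q[x]/(f).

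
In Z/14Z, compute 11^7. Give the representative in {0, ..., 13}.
Use repeated squaring. Binary(7) = 111. Walk through the bits of the exponent 7 left-to-right: at each bit after the leading one, square the running value, then multiply by 11 if the bit is 1 (always reducing mod 14):
  bit 1 = 1 (leading): start with 11.
  bit 2 = 1: square 11^2 = 121 ≡ 9; bit is 1, so multiply 9·11 = 99 ≡ 1 (mod 14).
  bit 3 = 1: square 1^2 = 1; bit is 1, so multiply 1·11 = 11 (mod 14).
Final value: 11^7 ≡ 11 (mod 14).

Final answer: 11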